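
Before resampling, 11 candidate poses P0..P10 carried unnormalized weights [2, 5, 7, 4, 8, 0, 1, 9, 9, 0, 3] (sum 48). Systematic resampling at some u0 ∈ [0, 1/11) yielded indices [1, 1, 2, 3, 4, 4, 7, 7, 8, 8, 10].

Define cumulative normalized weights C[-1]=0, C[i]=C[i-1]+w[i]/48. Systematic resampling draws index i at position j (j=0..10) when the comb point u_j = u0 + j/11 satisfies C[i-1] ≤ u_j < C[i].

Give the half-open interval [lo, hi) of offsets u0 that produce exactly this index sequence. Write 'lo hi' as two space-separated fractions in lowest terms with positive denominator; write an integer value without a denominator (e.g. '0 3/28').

1/24 29/528

C = [1/24, 7/48, 7/24, 3/8, 13/24, 13/24, 9/16, 3/4, 15/16, 15/16, 1]
j=0 picked index 1: u0 ∈ [1/24, 7/48)
j=1 picked index 1: u0 ∈ [-13/264, 29/528)
j=2 picked index 2: u0 ∈ [-19/528, 29/264)
j=3 picked index 3: u0 ∈ [5/264, 9/88)
j=4 picked index 4: u0 ∈ [1/88, 47/264)
j=5 picked index 4: u0 ∈ [-7/88, 23/264)
j=6 picked index 7: u0 ∈ [3/176, 9/44)
j=7 picked index 7: u0 ∈ [-13/176, 5/44)
j=8 picked index 8: u0 ∈ [1/44, 37/176)
j=9 picked index 8: u0 ∈ [-3/44, 21/176)
j=10 picked index 10: u0 ∈ [5/176, 1/11)
intersection: [1/24, 29/528)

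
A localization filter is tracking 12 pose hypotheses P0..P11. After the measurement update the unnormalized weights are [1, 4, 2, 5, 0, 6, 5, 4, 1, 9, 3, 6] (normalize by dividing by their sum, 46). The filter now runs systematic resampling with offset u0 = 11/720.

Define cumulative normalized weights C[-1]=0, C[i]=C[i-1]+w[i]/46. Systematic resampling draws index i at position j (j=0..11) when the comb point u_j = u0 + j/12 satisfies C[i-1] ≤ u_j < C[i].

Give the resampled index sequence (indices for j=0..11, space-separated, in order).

C = [1/46, 5/46, 7/46, 6/23, 6/23, 9/23, 1/2, 27/46, 14/23, 37/46, 20/23, 1]
j=0: u_0=11/720 ∈ [0, 1/46) → index 0
j=1: u_1=71/720 ∈ [1/46, 5/46) → index 1
j=2: u_2=131/720 ∈ [7/46, 6/23) → index 3
j=3: u_3=191/720 ∈ [6/23, 9/23) → index 5
j=4: u_4=251/720 ∈ [6/23, 9/23) → index 5
j=5: u_5=311/720 ∈ [9/23, 1/2) → index 6
j=6: u_6=371/720 ∈ [1/2, 27/46) → index 7
j=7: u_7=431/720 ∈ [27/46, 14/23) → index 8
j=8: u_8=491/720 ∈ [14/23, 37/46) → index 9
j=9: u_9=551/720 ∈ [14/23, 37/46) → index 9
j=10: u_10=611/720 ∈ [37/46, 20/23) → index 10
j=11: u_11=671/720 ∈ [20/23, 1) → index 11

0 1 3 5 5 6 7 8 9 9 10 11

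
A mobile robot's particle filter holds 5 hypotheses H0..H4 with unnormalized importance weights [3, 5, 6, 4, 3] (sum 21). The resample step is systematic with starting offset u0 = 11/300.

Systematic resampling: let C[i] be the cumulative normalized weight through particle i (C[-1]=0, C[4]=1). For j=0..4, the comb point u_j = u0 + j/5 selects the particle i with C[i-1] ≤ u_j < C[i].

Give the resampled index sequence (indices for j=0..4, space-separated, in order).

C = [1/7, 8/21, 2/3, 6/7, 1]
j=0: u_0=11/300 ∈ [0, 1/7) → index 0
j=1: u_1=71/300 ∈ [1/7, 8/21) → index 1
j=2: u_2=131/300 ∈ [8/21, 2/3) → index 2
j=3: u_3=191/300 ∈ [8/21, 2/3) → index 2
j=4: u_4=251/300 ∈ [2/3, 6/7) → index 3

0 1 2 2 3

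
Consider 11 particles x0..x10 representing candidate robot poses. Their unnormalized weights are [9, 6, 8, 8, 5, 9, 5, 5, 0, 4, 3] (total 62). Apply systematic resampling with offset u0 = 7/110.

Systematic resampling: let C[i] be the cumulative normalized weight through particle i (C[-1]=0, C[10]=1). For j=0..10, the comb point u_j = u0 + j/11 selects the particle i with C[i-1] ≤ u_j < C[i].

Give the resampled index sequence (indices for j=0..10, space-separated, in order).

0 1 2 2 3 4 5 5 6 7 10

C = [9/62, 15/62, 23/62, 1/2, 18/31, 45/62, 25/31, 55/62, 55/62, 59/62, 1]
j=0: u_0=7/110 ∈ [0, 9/62) → index 0
j=1: u_1=17/110 ∈ [9/62, 15/62) → index 1
j=2: u_2=27/110 ∈ [15/62, 23/62) → index 2
j=3: u_3=37/110 ∈ [15/62, 23/62) → index 2
j=4: u_4=47/110 ∈ [23/62, 1/2) → index 3
j=5: u_5=57/110 ∈ [1/2, 18/31) → index 4
j=6: u_6=67/110 ∈ [18/31, 45/62) → index 5
j=7: u_7=7/10 ∈ [18/31, 45/62) → index 5
j=8: u_8=87/110 ∈ [45/62, 25/31) → index 6
j=9: u_9=97/110 ∈ [25/31, 55/62) → index 7
j=10: u_10=107/110 ∈ [59/62, 1) → index 10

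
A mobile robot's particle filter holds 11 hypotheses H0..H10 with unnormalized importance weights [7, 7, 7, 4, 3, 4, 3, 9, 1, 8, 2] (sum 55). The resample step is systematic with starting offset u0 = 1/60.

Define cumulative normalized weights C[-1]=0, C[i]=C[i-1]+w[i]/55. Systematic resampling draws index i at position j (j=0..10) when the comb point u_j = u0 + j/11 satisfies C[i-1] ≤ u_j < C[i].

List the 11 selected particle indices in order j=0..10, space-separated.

C = [7/55, 14/55, 21/55, 5/11, 28/55, 32/55, 7/11, 4/5, 9/11, 53/55, 1]
j=0: u_0=1/60 ∈ [0, 7/55) → index 0
j=1: u_1=71/660 ∈ [0, 7/55) → index 0
j=2: u_2=131/660 ∈ [7/55, 14/55) → index 1
j=3: u_3=191/660 ∈ [14/55, 21/55) → index 2
j=4: u_4=251/660 ∈ [14/55, 21/55) → index 2
j=5: u_5=311/660 ∈ [5/11, 28/55) → index 4
j=6: u_6=371/660 ∈ [28/55, 32/55) → index 5
j=7: u_7=431/660 ∈ [7/11, 4/5) → index 7
j=8: u_8=491/660 ∈ [7/11, 4/5) → index 7
j=9: u_9=551/660 ∈ [9/11, 53/55) → index 9
j=10: u_10=611/660 ∈ [9/11, 53/55) → index 9

0 0 1 2 2 4 5 7 7 9 9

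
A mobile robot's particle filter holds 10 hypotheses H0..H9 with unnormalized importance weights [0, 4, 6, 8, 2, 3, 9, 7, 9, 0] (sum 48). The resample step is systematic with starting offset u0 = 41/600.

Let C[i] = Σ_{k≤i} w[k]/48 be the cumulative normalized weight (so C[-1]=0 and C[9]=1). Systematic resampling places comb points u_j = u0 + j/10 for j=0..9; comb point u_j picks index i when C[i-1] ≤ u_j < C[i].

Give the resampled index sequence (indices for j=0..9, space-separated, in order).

C = [0, 1/12, 5/24, 3/8, 5/12, 23/48, 2/3, 13/16, 1, 1]
j=0: u_0=41/600 ∈ [0, 1/12) → index 1
j=1: u_1=101/600 ∈ [1/12, 5/24) → index 2
j=2: u_2=161/600 ∈ [5/24, 3/8) → index 3
j=3: u_3=221/600 ∈ [5/24, 3/8) → index 3
j=4: u_4=281/600 ∈ [5/12, 23/48) → index 5
j=5: u_5=341/600 ∈ [23/48, 2/3) → index 6
j=6: u_6=401/600 ∈ [2/3, 13/16) → index 7
j=7: u_7=461/600 ∈ [2/3, 13/16) → index 7
j=8: u_8=521/600 ∈ [13/16, 1) → index 8
j=9: u_9=581/600 ∈ [13/16, 1) → index 8

1 2 3 3 5 6 7 7 8 8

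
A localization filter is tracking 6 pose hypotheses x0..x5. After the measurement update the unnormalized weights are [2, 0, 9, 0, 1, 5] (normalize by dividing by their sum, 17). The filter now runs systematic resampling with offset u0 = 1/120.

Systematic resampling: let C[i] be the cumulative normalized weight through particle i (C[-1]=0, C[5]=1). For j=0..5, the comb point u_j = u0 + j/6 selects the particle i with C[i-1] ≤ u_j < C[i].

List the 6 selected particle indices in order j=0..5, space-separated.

0 2 2 2 4 5

C = [2/17, 2/17, 11/17, 11/17, 12/17, 1]
j=0: u_0=1/120 ∈ [0, 2/17) → index 0
j=1: u_1=7/40 ∈ [2/17, 11/17) → index 2
j=2: u_2=41/120 ∈ [2/17, 11/17) → index 2
j=3: u_3=61/120 ∈ [2/17, 11/17) → index 2
j=4: u_4=27/40 ∈ [11/17, 12/17) → index 4
j=5: u_5=101/120 ∈ [12/17, 1) → index 5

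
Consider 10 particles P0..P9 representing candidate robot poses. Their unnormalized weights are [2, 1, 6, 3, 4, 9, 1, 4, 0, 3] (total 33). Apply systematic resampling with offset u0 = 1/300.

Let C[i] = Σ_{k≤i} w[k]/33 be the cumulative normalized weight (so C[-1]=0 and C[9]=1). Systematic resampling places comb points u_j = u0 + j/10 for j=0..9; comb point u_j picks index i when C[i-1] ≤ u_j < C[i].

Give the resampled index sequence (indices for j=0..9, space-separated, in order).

0 2 2 3 4 5 5 5 7 7

C = [2/33, 1/11, 3/11, 4/11, 16/33, 25/33, 26/33, 10/11, 10/11, 1]
j=0: u_0=1/300 ∈ [0, 2/33) → index 0
j=1: u_1=31/300 ∈ [1/11, 3/11) → index 2
j=2: u_2=61/300 ∈ [1/11, 3/11) → index 2
j=3: u_3=91/300 ∈ [3/11, 4/11) → index 3
j=4: u_4=121/300 ∈ [4/11, 16/33) → index 4
j=5: u_5=151/300 ∈ [16/33, 25/33) → index 5
j=6: u_6=181/300 ∈ [16/33, 25/33) → index 5
j=7: u_7=211/300 ∈ [16/33, 25/33) → index 5
j=8: u_8=241/300 ∈ [26/33, 10/11) → index 7
j=9: u_9=271/300 ∈ [26/33, 10/11) → index 7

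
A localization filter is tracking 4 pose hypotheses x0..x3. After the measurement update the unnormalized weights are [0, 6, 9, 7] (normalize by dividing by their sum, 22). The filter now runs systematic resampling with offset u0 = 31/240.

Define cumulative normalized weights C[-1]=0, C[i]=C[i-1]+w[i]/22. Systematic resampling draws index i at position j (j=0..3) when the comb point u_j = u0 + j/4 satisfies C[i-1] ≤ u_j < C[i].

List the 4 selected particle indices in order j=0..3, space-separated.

C = [0, 3/11, 15/22, 1]
j=0: u_0=31/240 ∈ [0, 3/11) → index 1
j=1: u_1=91/240 ∈ [3/11, 15/22) → index 2
j=2: u_2=151/240 ∈ [3/11, 15/22) → index 2
j=3: u_3=211/240 ∈ [15/22, 1) → index 3

1 2 2 3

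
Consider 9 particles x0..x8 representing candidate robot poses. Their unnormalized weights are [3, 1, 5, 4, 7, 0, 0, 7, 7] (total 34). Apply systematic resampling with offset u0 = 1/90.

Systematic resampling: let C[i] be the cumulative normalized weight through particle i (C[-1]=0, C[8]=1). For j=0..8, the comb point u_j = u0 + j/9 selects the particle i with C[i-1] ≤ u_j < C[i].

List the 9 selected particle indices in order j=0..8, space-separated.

C = [3/34, 2/17, 9/34, 13/34, 10/17, 10/17, 10/17, 27/34, 1]
j=0: u_0=1/90 ∈ [0, 3/34) → index 0
j=1: u_1=11/90 ∈ [2/17, 9/34) → index 2
j=2: u_2=7/30 ∈ [2/17, 9/34) → index 2
j=3: u_3=31/90 ∈ [9/34, 13/34) → index 3
j=4: u_4=41/90 ∈ [13/34, 10/17) → index 4
j=5: u_5=17/30 ∈ [13/34, 10/17) → index 4
j=6: u_6=61/90 ∈ [10/17, 27/34) → index 7
j=7: u_7=71/90 ∈ [10/17, 27/34) → index 7
j=8: u_8=9/10 ∈ [27/34, 1) → index 8

0 2 2 3 4 4 7 7 8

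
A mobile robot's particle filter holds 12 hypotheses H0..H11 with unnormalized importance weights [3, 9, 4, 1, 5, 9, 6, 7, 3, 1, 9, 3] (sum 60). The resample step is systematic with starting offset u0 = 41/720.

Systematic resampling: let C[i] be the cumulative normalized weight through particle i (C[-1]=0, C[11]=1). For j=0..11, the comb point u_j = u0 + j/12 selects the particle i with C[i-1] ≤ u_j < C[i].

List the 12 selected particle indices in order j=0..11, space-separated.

1 1 2 4 5 5 6 7 7 10 10 11

C = [1/20, 1/5, 4/15, 17/60, 11/30, 31/60, 37/60, 11/15, 47/60, 4/5, 19/20, 1]
j=0: u_0=41/720 ∈ [1/20, 1/5) → index 1
j=1: u_1=101/720 ∈ [1/20, 1/5) → index 1
j=2: u_2=161/720 ∈ [1/5, 4/15) → index 2
j=3: u_3=221/720 ∈ [17/60, 11/30) → index 4
j=4: u_4=281/720 ∈ [11/30, 31/60) → index 5
j=5: u_5=341/720 ∈ [11/30, 31/60) → index 5
j=6: u_6=401/720 ∈ [31/60, 37/60) → index 6
j=7: u_7=461/720 ∈ [37/60, 11/15) → index 7
j=8: u_8=521/720 ∈ [37/60, 11/15) → index 7
j=9: u_9=581/720 ∈ [4/5, 19/20) → index 10
j=10: u_10=641/720 ∈ [4/5, 19/20) → index 10
j=11: u_11=701/720 ∈ [19/20, 1) → index 11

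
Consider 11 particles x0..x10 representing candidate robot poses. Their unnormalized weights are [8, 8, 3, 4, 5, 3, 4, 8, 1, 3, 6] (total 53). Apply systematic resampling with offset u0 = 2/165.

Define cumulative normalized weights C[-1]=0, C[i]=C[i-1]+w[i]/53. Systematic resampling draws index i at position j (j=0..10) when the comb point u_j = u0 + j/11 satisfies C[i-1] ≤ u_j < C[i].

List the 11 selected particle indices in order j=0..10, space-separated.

C = [8/53, 16/53, 19/53, 23/53, 28/53, 31/53, 35/53, 43/53, 44/53, 47/53, 1]
j=0: u_0=2/165 ∈ [0, 8/53) → index 0
j=1: u_1=17/165 ∈ [0, 8/53) → index 0
j=2: u_2=32/165 ∈ [8/53, 16/53) → index 1
j=3: u_3=47/165 ∈ [8/53, 16/53) → index 1
j=4: u_4=62/165 ∈ [19/53, 23/53) → index 3
j=5: u_5=7/15 ∈ [23/53, 28/53) → index 4
j=6: u_6=92/165 ∈ [28/53, 31/53) → index 5
j=7: u_7=107/165 ∈ [31/53, 35/53) → index 6
j=8: u_8=122/165 ∈ [35/53, 43/53) → index 7
j=9: u_9=137/165 ∈ [44/53, 47/53) → index 9
j=10: u_10=152/165 ∈ [47/53, 1) → index 10

0 0 1 1 3 4 5 6 7 9 10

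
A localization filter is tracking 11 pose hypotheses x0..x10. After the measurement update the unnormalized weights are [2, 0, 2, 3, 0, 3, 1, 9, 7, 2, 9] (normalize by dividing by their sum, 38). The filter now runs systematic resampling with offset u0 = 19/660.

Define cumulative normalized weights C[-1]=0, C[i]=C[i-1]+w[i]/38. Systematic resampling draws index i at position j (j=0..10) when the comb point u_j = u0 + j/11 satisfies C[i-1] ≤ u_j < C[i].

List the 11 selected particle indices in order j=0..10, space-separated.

0 3 5 7 7 7 8 8 9 10 10

C = [1/19, 1/19, 2/19, 7/38, 7/38, 5/19, 11/38, 10/19, 27/38, 29/38, 1]
j=0: u_0=19/660 ∈ [0, 1/19) → index 0
j=1: u_1=79/660 ∈ [2/19, 7/38) → index 3
j=2: u_2=139/660 ∈ [7/38, 5/19) → index 5
j=3: u_3=199/660 ∈ [11/38, 10/19) → index 7
j=4: u_4=259/660 ∈ [11/38, 10/19) → index 7
j=5: u_5=29/60 ∈ [11/38, 10/19) → index 7
j=6: u_6=379/660 ∈ [10/19, 27/38) → index 8
j=7: u_7=439/660 ∈ [10/19, 27/38) → index 8
j=8: u_8=499/660 ∈ [27/38, 29/38) → index 9
j=9: u_9=559/660 ∈ [29/38, 1) → index 10
j=10: u_10=619/660 ∈ [29/38, 1) → index 10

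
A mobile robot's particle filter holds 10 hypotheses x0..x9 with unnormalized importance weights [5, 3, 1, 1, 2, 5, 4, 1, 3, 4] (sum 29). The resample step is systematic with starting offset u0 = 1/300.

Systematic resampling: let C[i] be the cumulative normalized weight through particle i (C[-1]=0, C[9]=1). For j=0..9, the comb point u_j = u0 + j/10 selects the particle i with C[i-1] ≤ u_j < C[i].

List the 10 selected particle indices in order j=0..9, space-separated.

C = [5/29, 8/29, 9/29, 10/29, 12/29, 17/29, 21/29, 22/29, 25/29, 1]
j=0: u_0=1/300 ∈ [0, 5/29) → index 0
j=1: u_1=31/300 ∈ [0, 5/29) → index 0
j=2: u_2=61/300 ∈ [5/29, 8/29) → index 1
j=3: u_3=91/300 ∈ [8/29, 9/29) → index 2
j=4: u_4=121/300 ∈ [10/29, 12/29) → index 4
j=5: u_5=151/300 ∈ [12/29, 17/29) → index 5
j=6: u_6=181/300 ∈ [17/29, 21/29) → index 6
j=7: u_7=211/300 ∈ [17/29, 21/29) → index 6
j=8: u_8=241/300 ∈ [22/29, 25/29) → index 8
j=9: u_9=271/300 ∈ [25/29, 1) → index 9

0 0 1 2 4 5 6 6 8 9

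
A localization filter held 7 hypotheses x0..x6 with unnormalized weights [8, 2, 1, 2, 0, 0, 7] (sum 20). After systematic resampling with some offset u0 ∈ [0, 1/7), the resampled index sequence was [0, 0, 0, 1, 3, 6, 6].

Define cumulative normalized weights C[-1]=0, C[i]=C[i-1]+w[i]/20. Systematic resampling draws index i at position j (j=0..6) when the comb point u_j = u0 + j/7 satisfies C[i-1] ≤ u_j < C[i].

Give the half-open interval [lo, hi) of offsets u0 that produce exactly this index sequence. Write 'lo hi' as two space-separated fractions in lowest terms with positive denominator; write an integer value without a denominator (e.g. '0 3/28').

0 1/14

C = [2/5, 1/2, 11/20, 13/20, 13/20, 13/20, 1]
j=0 picked index 0: u0 ∈ [0, 2/5)
j=1 picked index 0: u0 ∈ [-1/7, 9/35)
j=2 picked index 0: u0 ∈ [-2/7, 4/35)
j=3 picked index 1: u0 ∈ [-1/35, 1/14)
j=4 picked index 3: u0 ∈ [-3/140, 11/140)
j=5 picked index 6: u0 ∈ [-9/140, 2/7)
j=6 picked index 6: u0 ∈ [-29/140, 1/7)
intersection: [0, 1/14)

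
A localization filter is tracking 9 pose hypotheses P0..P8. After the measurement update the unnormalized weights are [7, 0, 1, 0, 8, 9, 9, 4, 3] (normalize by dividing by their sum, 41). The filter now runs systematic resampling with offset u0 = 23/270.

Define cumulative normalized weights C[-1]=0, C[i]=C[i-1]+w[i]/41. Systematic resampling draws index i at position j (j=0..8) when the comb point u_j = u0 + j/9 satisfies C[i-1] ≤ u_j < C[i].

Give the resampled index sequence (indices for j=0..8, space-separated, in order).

0 4 4 5 5 6 6 7 8

C = [7/41, 7/41, 8/41, 8/41, 16/41, 25/41, 34/41, 38/41, 1]
j=0: u_0=23/270 ∈ [0, 7/41) → index 0
j=1: u_1=53/270 ∈ [8/41, 16/41) → index 4
j=2: u_2=83/270 ∈ [8/41, 16/41) → index 4
j=3: u_3=113/270 ∈ [16/41, 25/41) → index 5
j=4: u_4=143/270 ∈ [16/41, 25/41) → index 5
j=5: u_5=173/270 ∈ [25/41, 34/41) → index 6
j=6: u_6=203/270 ∈ [25/41, 34/41) → index 6
j=7: u_7=233/270 ∈ [34/41, 38/41) → index 7
j=8: u_8=263/270 ∈ [38/41, 1) → index 8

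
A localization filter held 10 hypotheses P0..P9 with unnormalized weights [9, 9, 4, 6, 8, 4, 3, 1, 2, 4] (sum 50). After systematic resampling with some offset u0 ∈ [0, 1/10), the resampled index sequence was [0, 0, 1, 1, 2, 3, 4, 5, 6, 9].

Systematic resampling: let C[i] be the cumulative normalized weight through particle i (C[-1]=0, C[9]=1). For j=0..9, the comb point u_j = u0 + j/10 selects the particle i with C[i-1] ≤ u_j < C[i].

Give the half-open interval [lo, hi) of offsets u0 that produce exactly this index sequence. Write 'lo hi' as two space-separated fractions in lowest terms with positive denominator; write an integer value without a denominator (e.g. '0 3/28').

1/50 1/25

C = [9/50, 9/25, 11/25, 14/25, 18/25, 4/5, 43/50, 22/25, 23/25, 1]
j=0 picked index 0: u0 ∈ [0, 9/50)
j=1 picked index 0: u0 ∈ [-1/10, 2/25)
j=2 picked index 1: u0 ∈ [-1/50, 4/25)
j=3 picked index 1: u0 ∈ [-3/25, 3/50)
j=4 picked index 2: u0 ∈ [-1/25, 1/25)
j=5 picked index 3: u0 ∈ [-3/50, 3/50)
j=6 picked index 4: u0 ∈ [-1/25, 3/25)
j=7 picked index 5: u0 ∈ [1/50, 1/10)
j=8 picked index 6: u0 ∈ [0, 3/50)
j=9 picked index 9: u0 ∈ [1/50, 1/10)
intersection: [1/50, 1/25)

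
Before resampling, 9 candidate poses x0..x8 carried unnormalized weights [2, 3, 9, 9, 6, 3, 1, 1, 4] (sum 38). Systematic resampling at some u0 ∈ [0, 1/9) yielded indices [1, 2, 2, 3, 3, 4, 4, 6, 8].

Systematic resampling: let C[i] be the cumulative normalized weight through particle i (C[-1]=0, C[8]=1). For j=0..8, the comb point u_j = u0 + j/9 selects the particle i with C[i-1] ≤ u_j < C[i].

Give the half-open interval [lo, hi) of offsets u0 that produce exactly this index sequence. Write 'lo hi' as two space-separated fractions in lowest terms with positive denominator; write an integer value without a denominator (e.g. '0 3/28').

C = [1/19, 5/38, 7/19, 23/38, 29/38, 16/19, 33/38, 17/19, 1]
j=0 picked index 1: u0 ∈ [1/19, 5/38)
j=1 picked index 2: u0 ∈ [7/342, 44/171)
j=2 picked index 2: u0 ∈ [-31/342, 25/171)
j=3 picked index 3: u0 ∈ [2/57, 31/114)
j=4 picked index 3: u0 ∈ [-13/171, 55/342)
j=5 picked index 4: u0 ∈ [17/342, 71/342)
j=6 picked index 4: u0 ∈ [-7/114, 11/114)
j=7 picked index 6: u0 ∈ [11/171, 31/342)
j=8 picked index 8: u0 ∈ [1/171, 1/9)
intersection: [11/171, 31/342)

11/171 31/342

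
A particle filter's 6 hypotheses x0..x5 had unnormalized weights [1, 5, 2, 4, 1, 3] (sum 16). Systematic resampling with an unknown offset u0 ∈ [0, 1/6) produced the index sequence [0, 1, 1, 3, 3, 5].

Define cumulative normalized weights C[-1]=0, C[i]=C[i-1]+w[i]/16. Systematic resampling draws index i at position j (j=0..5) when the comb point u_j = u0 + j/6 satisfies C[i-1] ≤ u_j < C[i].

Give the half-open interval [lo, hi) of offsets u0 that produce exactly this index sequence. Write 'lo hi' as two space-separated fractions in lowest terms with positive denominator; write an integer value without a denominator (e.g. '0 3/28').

0 1/24

C = [1/16, 3/8, 1/2, 3/4, 13/16, 1]
j=0 picked index 0: u0 ∈ [0, 1/16)
j=1 picked index 1: u0 ∈ [-5/48, 5/24)
j=2 picked index 1: u0 ∈ [-13/48, 1/24)
j=3 picked index 3: u0 ∈ [0, 1/4)
j=4 picked index 3: u0 ∈ [-1/6, 1/12)
j=5 picked index 5: u0 ∈ [-1/48, 1/6)
intersection: [0, 1/24)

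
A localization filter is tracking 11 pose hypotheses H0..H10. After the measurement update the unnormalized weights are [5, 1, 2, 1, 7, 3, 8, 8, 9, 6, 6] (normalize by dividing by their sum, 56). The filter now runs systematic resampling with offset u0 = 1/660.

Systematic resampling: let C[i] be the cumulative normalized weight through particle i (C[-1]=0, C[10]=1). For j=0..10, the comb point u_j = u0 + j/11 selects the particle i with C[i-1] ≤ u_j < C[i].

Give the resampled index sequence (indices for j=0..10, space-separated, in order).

C = [5/56, 3/28, 1/7, 9/56, 2/7, 19/56, 27/56, 5/8, 11/14, 25/28, 1]
j=0: u_0=1/660 ∈ [0, 5/56) → index 0
j=1: u_1=61/660 ∈ [5/56, 3/28) → index 1
j=2: u_2=11/60 ∈ [9/56, 2/7) → index 4
j=3: u_3=181/660 ∈ [9/56, 2/7) → index 4
j=4: u_4=241/660 ∈ [19/56, 27/56) → index 6
j=5: u_5=301/660 ∈ [19/56, 27/56) → index 6
j=6: u_6=361/660 ∈ [27/56, 5/8) → index 7
j=7: u_7=421/660 ∈ [5/8, 11/14) → index 8
j=8: u_8=481/660 ∈ [5/8, 11/14) → index 8
j=9: u_9=541/660 ∈ [11/14, 25/28) → index 9
j=10: u_10=601/660 ∈ [25/28, 1) → index 10

0 1 4 4 6 6 7 8 8 9 10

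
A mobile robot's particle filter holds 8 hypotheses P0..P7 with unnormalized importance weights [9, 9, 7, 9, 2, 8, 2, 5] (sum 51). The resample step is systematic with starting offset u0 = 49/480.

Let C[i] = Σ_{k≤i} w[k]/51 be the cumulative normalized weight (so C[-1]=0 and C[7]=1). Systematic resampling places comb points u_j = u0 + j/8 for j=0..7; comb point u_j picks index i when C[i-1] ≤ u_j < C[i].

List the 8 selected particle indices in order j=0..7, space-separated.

C = [3/17, 6/17, 25/51, 2/3, 12/17, 44/51, 46/51, 1]
j=0: u_0=49/480 ∈ [0, 3/17) → index 0
j=1: u_1=109/480 ∈ [3/17, 6/17) → index 1
j=2: u_2=169/480 ∈ [3/17, 6/17) → index 1
j=3: u_3=229/480 ∈ [6/17, 25/51) → index 2
j=4: u_4=289/480 ∈ [25/51, 2/3) → index 3
j=5: u_5=349/480 ∈ [12/17, 44/51) → index 5
j=6: u_6=409/480 ∈ [12/17, 44/51) → index 5
j=7: u_7=469/480 ∈ [46/51, 1) → index 7

0 1 1 2 3 5 5 7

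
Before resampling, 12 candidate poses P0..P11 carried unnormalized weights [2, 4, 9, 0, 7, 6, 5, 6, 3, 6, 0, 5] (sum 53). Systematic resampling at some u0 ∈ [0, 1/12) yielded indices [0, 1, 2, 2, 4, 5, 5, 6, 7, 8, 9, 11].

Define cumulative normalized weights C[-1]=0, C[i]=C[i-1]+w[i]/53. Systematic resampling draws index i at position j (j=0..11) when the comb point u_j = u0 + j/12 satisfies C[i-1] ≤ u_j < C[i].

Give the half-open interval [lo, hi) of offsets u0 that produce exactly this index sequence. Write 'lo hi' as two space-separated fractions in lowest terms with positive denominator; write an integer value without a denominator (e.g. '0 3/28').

0 3/106

C = [2/53, 6/53, 15/53, 15/53, 22/53, 28/53, 33/53, 39/53, 42/53, 48/53, 48/53, 1]
j=0 picked index 0: u0 ∈ [0, 2/53)
j=1 picked index 1: u0 ∈ [-29/636, 19/636)
j=2 picked index 2: u0 ∈ [-17/318, 37/318)
j=3 picked index 2: u0 ∈ [-29/212, 7/212)
j=4 picked index 4: u0 ∈ [-8/159, 13/159)
j=5 picked index 5: u0 ∈ [-1/636, 71/636)
j=6 picked index 5: u0 ∈ [-9/106, 3/106)
j=7 picked index 6: u0 ∈ [-35/636, 25/636)
j=8 picked index 7: u0 ∈ [-7/159, 11/159)
j=9 picked index 8: u0 ∈ [-3/212, 9/212)
j=10 picked index 9: u0 ∈ [-13/318, 23/318)
j=11 picked index 11: u0 ∈ [-7/636, 1/12)
intersection: [0, 3/106)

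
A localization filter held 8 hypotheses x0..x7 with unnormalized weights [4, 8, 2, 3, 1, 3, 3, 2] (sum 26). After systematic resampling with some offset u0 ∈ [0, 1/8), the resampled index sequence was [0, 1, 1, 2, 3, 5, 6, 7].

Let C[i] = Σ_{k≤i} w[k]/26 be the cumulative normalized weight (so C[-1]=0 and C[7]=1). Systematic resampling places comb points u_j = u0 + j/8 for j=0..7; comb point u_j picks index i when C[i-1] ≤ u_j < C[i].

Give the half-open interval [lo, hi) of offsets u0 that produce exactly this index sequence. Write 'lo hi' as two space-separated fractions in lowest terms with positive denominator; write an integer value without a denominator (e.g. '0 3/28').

C = [2/13, 6/13, 7/13, 17/26, 9/13, 21/26, 12/13, 1]
j=0 picked index 0: u0 ∈ [0, 2/13)
j=1 picked index 1: u0 ∈ [3/104, 35/104)
j=2 picked index 1: u0 ∈ [-5/52, 11/52)
j=3 picked index 2: u0 ∈ [9/104, 17/104)
j=4 picked index 3: u0 ∈ [1/26, 2/13)
j=5 picked index 5: u0 ∈ [7/104, 19/104)
j=6 picked index 6: u0 ∈ [3/52, 9/52)
j=7 picked index 7: u0 ∈ [5/104, 1/8)
intersection: [9/104, 1/8)

9/104 1/8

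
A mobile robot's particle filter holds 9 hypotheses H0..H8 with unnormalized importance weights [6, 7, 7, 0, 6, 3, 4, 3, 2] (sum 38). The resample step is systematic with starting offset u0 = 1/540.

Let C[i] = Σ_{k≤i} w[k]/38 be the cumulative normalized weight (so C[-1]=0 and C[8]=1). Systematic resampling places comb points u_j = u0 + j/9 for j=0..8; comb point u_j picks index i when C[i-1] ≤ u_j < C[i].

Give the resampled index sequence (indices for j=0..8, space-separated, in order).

C = [3/19, 13/38, 10/19, 10/19, 13/19, 29/38, 33/38, 18/19, 1]
j=0: u_0=1/540 ∈ [0, 3/19) → index 0
j=1: u_1=61/540 ∈ [0, 3/19) → index 0
j=2: u_2=121/540 ∈ [3/19, 13/38) → index 1
j=3: u_3=181/540 ∈ [3/19, 13/38) → index 1
j=4: u_4=241/540 ∈ [13/38, 10/19) → index 2
j=5: u_5=301/540 ∈ [10/19, 13/19) → index 4
j=6: u_6=361/540 ∈ [10/19, 13/19) → index 4
j=7: u_7=421/540 ∈ [29/38, 33/38) → index 6
j=8: u_8=481/540 ∈ [33/38, 18/19) → index 7

0 0 1 1 2 4 4 6 7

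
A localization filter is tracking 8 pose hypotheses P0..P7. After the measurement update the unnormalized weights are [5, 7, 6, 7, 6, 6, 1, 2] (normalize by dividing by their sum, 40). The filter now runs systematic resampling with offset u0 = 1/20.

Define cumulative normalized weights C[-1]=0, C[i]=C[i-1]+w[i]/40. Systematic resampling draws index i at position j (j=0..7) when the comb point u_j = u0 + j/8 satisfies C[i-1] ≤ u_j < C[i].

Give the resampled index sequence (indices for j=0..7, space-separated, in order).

C = [1/8, 3/10, 9/20, 5/8, 31/40, 37/40, 19/20, 1]
j=0: u_0=1/20 ∈ [0, 1/8) → index 0
j=1: u_1=7/40 ∈ [1/8, 3/10) → index 1
j=2: u_2=3/10 ∈ [3/10, 9/20) → index 2
j=3: u_3=17/40 ∈ [3/10, 9/20) → index 2
j=4: u_4=11/20 ∈ [9/20, 5/8) → index 3
j=5: u_5=27/40 ∈ [5/8, 31/40) → index 4
j=6: u_6=4/5 ∈ [31/40, 37/40) → index 5
j=7: u_7=37/40 ∈ [37/40, 19/20) → index 6

0 1 2 2 3 4 5 6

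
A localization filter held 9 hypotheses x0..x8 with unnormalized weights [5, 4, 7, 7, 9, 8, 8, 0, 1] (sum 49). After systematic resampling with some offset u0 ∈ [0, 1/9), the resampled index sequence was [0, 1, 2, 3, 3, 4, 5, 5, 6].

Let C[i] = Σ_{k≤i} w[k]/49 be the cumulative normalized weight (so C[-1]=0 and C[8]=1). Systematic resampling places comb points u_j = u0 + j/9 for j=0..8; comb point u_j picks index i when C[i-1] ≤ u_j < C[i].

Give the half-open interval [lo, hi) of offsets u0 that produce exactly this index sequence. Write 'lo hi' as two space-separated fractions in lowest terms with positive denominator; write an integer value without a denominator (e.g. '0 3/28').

0 11/441

C = [5/49, 9/49, 16/49, 23/49, 32/49, 40/49, 48/49, 48/49, 1]
j=0 picked index 0: u0 ∈ [0, 5/49)
j=1 picked index 1: u0 ∈ [-4/441, 32/441)
j=2 picked index 2: u0 ∈ [-17/441, 46/441)
j=3 picked index 3: u0 ∈ [-1/147, 20/147)
j=4 picked index 3: u0 ∈ [-52/441, 11/441)
j=5 picked index 4: u0 ∈ [-38/441, 43/441)
j=6 picked index 5: u0 ∈ [-2/147, 22/147)
j=7 picked index 5: u0 ∈ [-55/441, 17/441)
j=8 picked index 6: u0 ∈ [-32/441, 40/441)
intersection: [0, 11/441)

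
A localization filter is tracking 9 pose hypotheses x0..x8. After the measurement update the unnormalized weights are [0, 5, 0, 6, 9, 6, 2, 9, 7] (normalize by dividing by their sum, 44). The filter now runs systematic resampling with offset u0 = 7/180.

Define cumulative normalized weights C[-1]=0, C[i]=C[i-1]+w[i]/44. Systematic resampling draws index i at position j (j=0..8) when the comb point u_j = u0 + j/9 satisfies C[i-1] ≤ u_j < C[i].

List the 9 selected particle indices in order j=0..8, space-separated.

1 3 4 4 5 6 7 7 8

C = [0, 5/44, 5/44, 1/4, 5/11, 13/22, 7/11, 37/44, 1]
j=0: u_0=7/180 ∈ [0, 5/44) → index 1
j=1: u_1=3/20 ∈ [5/44, 1/4) → index 3
j=2: u_2=47/180 ∈ [1/4, 5/11) → index 4
j=3: u_3=67/180 ∈ [1/4, 5/11) → index 4
j=4: u_4=29/60 ∈ [5/11, 13/22) → index 5
j=5: u_5=107/180 ∈ [13/22, 7/11) → index 6
j=6: u_6=127/180 ∈ [7/11, 37/44) → index 7
j=7: u_7=49/60 ∈ [7/11, 37/44) → index 7
j=8: u_8=167/180 ∈ [37/44, 1) → index 8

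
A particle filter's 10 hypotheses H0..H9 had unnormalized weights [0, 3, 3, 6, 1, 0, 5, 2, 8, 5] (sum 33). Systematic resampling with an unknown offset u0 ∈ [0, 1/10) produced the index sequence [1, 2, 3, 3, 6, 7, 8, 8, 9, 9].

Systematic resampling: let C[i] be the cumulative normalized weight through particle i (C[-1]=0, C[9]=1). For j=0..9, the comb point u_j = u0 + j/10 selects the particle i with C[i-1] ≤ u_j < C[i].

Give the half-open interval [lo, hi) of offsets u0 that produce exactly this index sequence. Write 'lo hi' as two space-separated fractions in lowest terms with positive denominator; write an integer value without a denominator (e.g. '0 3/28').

C = [0, 1/11, 2/11, 4/11, 13/33, 13/33, 6/11, 20/33, 28/33, 1]
j=0 picked index 1: u0 ∈ [0, 1/11)
j=1 picked index 2: u0 ∈ [-1/110, 9/110)
j=2 picked index 3: u0 ∈ [-1/55, 9/55)
j=3 picked index 3: u0 ∈ [-13/110, 7/110)
j=4 picked index 6: u0 ∈ [-1/165, 8/55)
j=5 picked index 7: u0 ∈ [1/22, 7/66)
j=6 picked index 8: u0 ∈ [1/165, 41/165)
j=7 picked index 8: u0 ∈ [-31/330, 49/330)
j=8 picked index 9: u0 ∈ [8/165, 1/5)
j=9 picked index 9: u0 ∈ [-17/330, 1/10)
intersection: [8/165, 7/110)

8/165 7/110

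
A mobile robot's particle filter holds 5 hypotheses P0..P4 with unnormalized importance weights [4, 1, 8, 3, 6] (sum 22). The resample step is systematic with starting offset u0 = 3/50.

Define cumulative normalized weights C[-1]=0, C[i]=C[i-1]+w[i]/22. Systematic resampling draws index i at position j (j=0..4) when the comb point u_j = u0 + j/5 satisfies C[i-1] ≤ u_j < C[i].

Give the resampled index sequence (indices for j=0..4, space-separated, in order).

C = [2/11, 5/22, 13/22, 8/11, 1]
j=0: u_0=3/50 ∈ [0, 2/11) → index 0
j=1: u_1=13/50 ∈ [5/22, 13/22) → index 2
j=2: u_2=23/50 ∈ [5/22, 13/22) → index 2
j=3: u_3=33/50 ∈ [13/22, 8/11) → index 3
j=4: u_4=43/50 ∈ [8/11, 1) → index 4

0 2 2 3 4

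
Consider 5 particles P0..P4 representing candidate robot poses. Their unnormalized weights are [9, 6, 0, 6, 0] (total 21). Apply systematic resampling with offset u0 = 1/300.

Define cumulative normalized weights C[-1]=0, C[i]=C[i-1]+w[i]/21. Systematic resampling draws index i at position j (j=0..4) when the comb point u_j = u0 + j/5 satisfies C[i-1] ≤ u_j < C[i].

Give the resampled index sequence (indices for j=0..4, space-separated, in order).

C = [3/7, 5/7, 5/7, 1, 1]
j=0: u_0=1/300 ∈ [0, 3/7) → index 0
j=1: u_1=61/300 ∈ [0, 3/7) → index 0
j=2: u_2=121/300 ∈ [0, 3/7) → index 0
j=3: u_3=181/300 ∈ [3/7, 5/7) → index 1
j=4: u_4=241/300 ∈ [5/7, 1) → index 3

0 0 0 1 3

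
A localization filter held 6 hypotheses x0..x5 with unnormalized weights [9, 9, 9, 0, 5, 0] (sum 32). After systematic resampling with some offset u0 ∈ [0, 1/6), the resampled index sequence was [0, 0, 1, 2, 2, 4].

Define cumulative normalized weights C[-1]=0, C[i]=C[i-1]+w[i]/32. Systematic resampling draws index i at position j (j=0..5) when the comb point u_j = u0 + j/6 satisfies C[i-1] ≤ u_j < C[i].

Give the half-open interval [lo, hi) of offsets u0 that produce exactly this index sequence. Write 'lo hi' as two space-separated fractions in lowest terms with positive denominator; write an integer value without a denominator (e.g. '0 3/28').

1/16 11/96

C = [9/32, 9/16, 27/32, 27/32, 1, 1]
j=0 picked index 0: u0 ∈ [0, 9/32)
j=1 picked index 0: u0 ∈ [-1/6, 11/96)
j=2 picked index 1: u0 ∈ [-5/96, 11/48)
j=3 picked index 2: u0 ∈ [1/16, 11/32)
j=4 picked index 2: u0 ∈ [-5/48, 17/96)
j=5 picked index 4: u0 ∈ [1/96, 1/6)
intersection: [1/16, 11/96)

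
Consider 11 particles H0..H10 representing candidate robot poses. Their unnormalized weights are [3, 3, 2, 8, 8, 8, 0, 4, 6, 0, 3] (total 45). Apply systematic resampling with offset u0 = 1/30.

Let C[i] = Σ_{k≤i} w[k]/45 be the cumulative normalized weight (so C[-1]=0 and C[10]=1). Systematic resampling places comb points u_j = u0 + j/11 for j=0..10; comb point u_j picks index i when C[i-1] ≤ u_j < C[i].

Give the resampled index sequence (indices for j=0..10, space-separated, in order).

0 1 3 3 4 4 5 5 7 8 10

C = [1/15, 2/15, 8/45, 16/45, 8/15, 32/45, 32/45, 4/5, 14/15, 14/15, 1]
j=0: u_0=1/30 ∈ [0, 1/15) → index 0
j=1: u_1=41/330 ∈ [1/15, 2/15) → index 1
j=2: u_2=71/330 ∈ [8/45, 16/45) → index 3
j=3: u_3=101/330 ∈ [8/45, 16/45) → index 3
j=4: u_4=131/330 ∈ [16/45, 8/15) → index 4
j=5: u_5=161/330 ∈ [16/45, 8/15) → index 4
j=6: u_6=191/330 ∈ [8/15, 32/45) → index 5
j=7: u_7=221/330 ∈ [8/15, 32/45) → index 5
j=8: u_8=251/330 ∈ [32/45, 4/5) → index 7
j=9: u_9=281/330 ∈ [4/5, 14/15) → index 8
j=10: u_10=311/330 ∈ [14/15, 1) → index 10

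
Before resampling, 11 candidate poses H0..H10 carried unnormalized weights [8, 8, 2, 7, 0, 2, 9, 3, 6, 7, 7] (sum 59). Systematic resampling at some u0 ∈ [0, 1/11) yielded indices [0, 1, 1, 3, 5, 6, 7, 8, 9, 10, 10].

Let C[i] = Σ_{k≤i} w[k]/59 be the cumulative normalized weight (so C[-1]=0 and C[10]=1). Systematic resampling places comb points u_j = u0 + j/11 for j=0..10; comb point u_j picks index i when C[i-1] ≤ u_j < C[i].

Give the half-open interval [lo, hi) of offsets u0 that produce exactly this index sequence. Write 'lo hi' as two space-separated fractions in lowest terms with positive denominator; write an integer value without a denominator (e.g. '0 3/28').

C = [8/59, 16/59, 18/59, 25/59, 25/59, 27/59, 36/59, 39/59, 45/59, 52/59, 1]
j=0 picked index 0: u0 ∈ [0, 8/59)
j=1 picked index 1: u0 ∈ [29/649, 117/649)
j=2 picked index 1: u0 ∈ [-30/649, 58/649)
j=3 picked index 3: u0 ∈ [21/649, 98/649)
j=4 picked index 5: u0 ∈ [39/649, 61/649)
j=5 picked index 6: u0 ∈ [2/649, 101/649)
j=6 picked index 7: u0 ∈ [42/649, 75/649)
j=7 picked index 8: u0 ∈ [16/649, 82/649)
j=8 picked index 9: u0 ∈ [23/649, 100/649)
j=9 picked index 10: u0 ∈ [41/649, 2/11)
j=10 picked index 10: u0 ∈ [-18/649, 1/11)
intersection: [42/649, 58/649)

42/649 58/649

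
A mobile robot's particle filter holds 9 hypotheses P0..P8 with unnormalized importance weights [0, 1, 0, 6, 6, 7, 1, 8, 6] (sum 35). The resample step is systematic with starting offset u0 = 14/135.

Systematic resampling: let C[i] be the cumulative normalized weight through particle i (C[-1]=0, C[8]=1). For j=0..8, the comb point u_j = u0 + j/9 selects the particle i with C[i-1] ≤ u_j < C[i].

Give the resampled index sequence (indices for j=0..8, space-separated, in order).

3 4 4 5 5 7 7 8 8

C = [0, 1/35, 1/35, 1/5, 13/35, 4/7, 3/5, 29/35, 1]
j=0: u_0=14/135 ∈ [1/35, 1/5) → index 3
j=1: u_1=29/135 ∈ [1/5, 13/35) → index 4
j=2: u_2=44/135 ∈ [1/5, 13/35) → index 4
j=3: u_3=59/135 ∈ [13/35, 4/7) → index 5
j=4: u_4=74/135 ∈ [13/35, 4/7) → index 5
j=5: u_5=89/135 ∈ [3/5, 29/35) → index 7
j=6: u_6=104/135 ∈ [3/5, 29/35) → index 7
j=7: u_7=119/135 ∈ [29/35, 1) → index 8
j=8: u_8=134/135 ∈ [29/35, 1) → index 8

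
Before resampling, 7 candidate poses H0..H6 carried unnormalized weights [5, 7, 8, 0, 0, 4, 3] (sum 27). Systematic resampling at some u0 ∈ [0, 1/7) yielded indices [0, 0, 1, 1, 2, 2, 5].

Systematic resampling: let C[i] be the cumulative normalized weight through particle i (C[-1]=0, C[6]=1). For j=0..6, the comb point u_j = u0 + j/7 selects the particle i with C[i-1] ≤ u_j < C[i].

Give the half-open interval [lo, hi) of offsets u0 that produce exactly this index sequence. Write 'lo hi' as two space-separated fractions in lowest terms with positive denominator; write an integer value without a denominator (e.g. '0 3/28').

C = [5/27, 4/9, 20/27, 20/27, 20/27, 8/9, 1]
j=0 picked index 0: u0 ∈ [0, 5/27)
j=1 picked index 0: u0 ∈ [-1/7, 8/189)
j=2 picked index 1: u0 ∈ [-19/189, 10/63)
j=3 picked index 1: u0 ∈ [-46/189, 1/63)
j=4 picked index 2: u0 ∈ [-8/63, 32/189)
j=5 picked index 2: u0 ∈ [-17/63, 5/189)
j=6 picked index 5: u0 ∈ [-22/189, 2/63)
intersection: [0, 1/63)

0 1/63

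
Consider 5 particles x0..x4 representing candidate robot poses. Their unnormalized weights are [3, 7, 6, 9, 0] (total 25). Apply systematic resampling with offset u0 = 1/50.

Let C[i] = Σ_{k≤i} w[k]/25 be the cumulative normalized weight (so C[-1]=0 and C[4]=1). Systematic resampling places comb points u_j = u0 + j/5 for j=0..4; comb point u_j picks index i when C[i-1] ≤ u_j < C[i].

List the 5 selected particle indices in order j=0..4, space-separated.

0 1 2 2 3

C = [3/25, 2/5, 16/25, 1, 1]
j=0: u_0=1/50 ∈ [0, 3/25) → index 0
j=1: u_1=11/50 ∈ [3/25, 2/5) → index 1
j=2: u_2=21/50 ∈ [2/5, 16/25) → index 2
j=3: u_3=31/50 ∈ [2/5, 16/25) → index 2
j=4: u_4=41/50 ∈ [16/25, 1) → index 3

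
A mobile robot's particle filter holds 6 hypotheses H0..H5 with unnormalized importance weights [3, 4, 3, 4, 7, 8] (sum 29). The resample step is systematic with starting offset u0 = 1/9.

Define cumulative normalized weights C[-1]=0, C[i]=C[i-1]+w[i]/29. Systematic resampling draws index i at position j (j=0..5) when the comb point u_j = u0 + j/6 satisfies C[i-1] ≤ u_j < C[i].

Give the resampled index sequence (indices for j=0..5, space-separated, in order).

C = [3/29, 7/29, 10/29, 14/29, 21/29, 1]
j=0: u_0=1/9 ∈ [3/29, 7/29) → index 1
j=1: u_1=5/18 ∈ [7/29, 10/29) → index 2
j=2: u_2=4/9 ∈ [10/29, 14/29) → index 3
j=3: u_3=11/18 ∈ [14/29, 21/29) → index 4
j=4: u_4=7/9 ∈ [21/29, 1) → index 5
j=5: u_5=17/18 ∈ [21/29, 1) → index 5

1 2 3 4 5 5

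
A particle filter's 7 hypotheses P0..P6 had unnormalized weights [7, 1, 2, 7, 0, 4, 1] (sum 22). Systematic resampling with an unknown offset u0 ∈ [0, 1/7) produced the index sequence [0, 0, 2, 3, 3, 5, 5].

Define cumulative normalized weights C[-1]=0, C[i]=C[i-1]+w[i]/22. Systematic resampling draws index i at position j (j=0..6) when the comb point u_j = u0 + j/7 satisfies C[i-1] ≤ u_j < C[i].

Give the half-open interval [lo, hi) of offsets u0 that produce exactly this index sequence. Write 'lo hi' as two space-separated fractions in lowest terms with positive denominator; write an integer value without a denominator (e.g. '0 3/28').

C = [7/22, 4/11, 5/11, 17/22, 17/22, 21/22, 1]
j=0 picked index 0: u0 ∈ [0, 7/22)
j=1 picked index 0: u0 ∈ [-1/7, 27/154)
j=2 picked index 2: u0 ∈ [6/77, 13/77)
j=3 picked index 3: u0 ∈ [2/77, 53/154)
j=4 picked index 3: u0 ∈ [-9/77, 31/154)
j=5 picked index 5: u0 ∈ [9/154, 37/154)
j=6 picked index 5: u0 ∈ [-13/154, 15/154)
intersection: [6/77, 15/154)

6/77 15/154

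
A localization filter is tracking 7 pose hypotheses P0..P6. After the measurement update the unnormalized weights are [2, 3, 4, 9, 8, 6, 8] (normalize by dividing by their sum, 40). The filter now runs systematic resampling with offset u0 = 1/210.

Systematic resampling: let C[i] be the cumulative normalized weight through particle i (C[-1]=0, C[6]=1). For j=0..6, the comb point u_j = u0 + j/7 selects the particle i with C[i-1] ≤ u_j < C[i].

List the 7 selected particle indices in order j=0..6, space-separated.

0 2 3 3 4 5 6

C = [1/20, 1/8, 9/40, 9/20, 13/20, 4/5, 1]
j=0: u_0=1/210 ∈ [0, 1/20) → index 0
j=1: u_1=31/210 ∈ [1/8, 9/40) → index 2
j=2: u_2=61/210 ∈ [9/40, 9/20) → index 3
j=3: u_3=13/30 ∈ [9/40, 9/20) → index 3
j=4: u_4=121/210 ∈ [9/20, 13/20) → index 4
j=5: u_5=151/210 ∈ [13/20, 4/5) → index 5
j=6: u_6=181/210 ∈ [4/5, 1) → index 6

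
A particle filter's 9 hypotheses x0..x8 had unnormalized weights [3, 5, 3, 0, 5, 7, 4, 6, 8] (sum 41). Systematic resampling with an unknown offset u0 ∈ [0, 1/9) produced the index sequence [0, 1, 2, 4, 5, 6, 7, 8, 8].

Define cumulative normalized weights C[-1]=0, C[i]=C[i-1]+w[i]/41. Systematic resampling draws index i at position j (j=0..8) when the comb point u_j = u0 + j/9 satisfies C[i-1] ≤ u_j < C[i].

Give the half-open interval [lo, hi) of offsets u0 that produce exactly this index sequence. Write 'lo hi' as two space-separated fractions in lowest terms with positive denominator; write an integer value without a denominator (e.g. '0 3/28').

10/369 17/369

C = [3/41, 8/41, 11/41, 11/41, 16/41, 23/41, 27/41, 33/41, 1]
j=0 picked index 0: u0 ∈ [0, 3/41)
j=1 picked index 1: u0 ∈ [-14/369, 31/369)
j=2 picked index 2: u0 ∈ [-10/369, 17/369)
j=3 picked index 4: u0 ∈ [-8/123, 7/123)
j=4 picked index 5: u0 ∈ [-20/369, 43/369)
j=5 picked index 6: u0 ∈ [2/369, 38/369)
j=6 picked index 7: u0 ∈ [-1/123, 17/123)
j=7 picked index 8: u0 ∈ [10/369, 2/9)
j=8 picked index 8: u0 ∈ [-31/369, 1/9)
intersection: [10/369, 17/369)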